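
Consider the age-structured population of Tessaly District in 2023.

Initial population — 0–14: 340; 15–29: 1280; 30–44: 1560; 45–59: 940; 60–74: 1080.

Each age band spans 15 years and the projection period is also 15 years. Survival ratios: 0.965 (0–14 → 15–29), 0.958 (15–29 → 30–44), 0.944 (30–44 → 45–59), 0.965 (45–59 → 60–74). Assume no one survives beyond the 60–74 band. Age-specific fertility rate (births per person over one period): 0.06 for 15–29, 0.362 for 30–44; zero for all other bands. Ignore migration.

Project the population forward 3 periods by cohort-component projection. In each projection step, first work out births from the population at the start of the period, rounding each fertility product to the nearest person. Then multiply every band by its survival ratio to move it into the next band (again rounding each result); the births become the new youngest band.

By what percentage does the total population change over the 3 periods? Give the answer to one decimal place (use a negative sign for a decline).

-49.9

Period 1.
Births: 1280 × 0.06 = 77  |  1560 × 0.362 = 565 ⇒ total 642
15–29: 340 × 0.965 = 328
30–44: 1280 × 0.958 = 1226
45–59: 1560 × 0.944 = 1473
60–74: 940 × 0.965 = 907
Giving 642 / 328 / 1226 / 1473 / 907.
Period 2.
Births: 328 × 0.06 = 20  |  1226 × 0.362 = 444 ⇒ total 464
15–29: 642 × 0.965 = 620
30–44: 328 × 0.958 = 314
45–59: 1226 × 0.944 = 1157
60–74: 1473 × 0.965 = 1421
Giving 464 / 620 / 314 / 1157 / 1421.
Period 3.
Births: 620 × 0.06 = 37  |  314 × 0.362 = 114 ⇒ total 151
15–29: 464 × 0.965 = 448
30–44: 620 × 0.958 = 594
45–59: 314 × 0.944 = 296
60–74: 1157 × 0.965 = 1117
Giving 151 / 448 / 594 / 296 / 1117.
Total: 5200 → 2606; change = -2594; percentage change = -49.9%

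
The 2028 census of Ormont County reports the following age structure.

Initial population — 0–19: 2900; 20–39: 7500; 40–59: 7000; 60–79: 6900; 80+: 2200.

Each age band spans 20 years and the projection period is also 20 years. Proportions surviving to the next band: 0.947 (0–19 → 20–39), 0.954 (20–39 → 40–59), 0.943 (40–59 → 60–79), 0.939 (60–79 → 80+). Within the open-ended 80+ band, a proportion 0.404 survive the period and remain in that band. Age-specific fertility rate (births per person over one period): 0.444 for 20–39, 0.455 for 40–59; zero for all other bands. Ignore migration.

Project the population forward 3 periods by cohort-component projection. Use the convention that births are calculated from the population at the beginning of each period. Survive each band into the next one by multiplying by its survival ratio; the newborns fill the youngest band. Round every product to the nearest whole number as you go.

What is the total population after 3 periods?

Period 1:
Births: 7500 × 0.444 = 3330, 7000 × 0.455 = 3185 ⇒ total 6515
20–39: 2900 × 0.947 = 2746
40–59: 7500 × 0.954 = 7155
60–79: 7000 × 0.943 = 6601
80+: 6900 × 0.939 + 2200 × 0.404 = 6479 + 889 = 7368
Giving 6515 / 2746 / 7155 / 6601 / 7368.
Period 2:
Births: 2746 × 0.444 = 1219, 7155 × 0.455 = 3256 ⇒ total 4475
20–39: 6515 × 0.947 = 6170
40–59: 2746 × 0.954 = 2620
60–79: 7155 × 0.943 = 6747
80+: 6601 × 0.939 + 7368 × 0.404 = 6198 + 2977 = 9175
Giving 4475 / 6170 / 2620 / 6747 / 9175.
Period 3:
Births: 6170 × 0.444 = 2739, 2620 × 0.455 = 1192 ⇒ total 3931
20–39: 4475 × 0.947 = 4238
40–59: 6170 × 0.954 = 5886
60–79: 2620 × 0.943 = 2471
80+: 6747 × 0.939 + 9175 × 0.404 = 6335 + 3707 = 10042
Giving 3931 / 4238 / 5886 / 2471 / 10042.
Total after period 3: 3931 + 4238 + 5886 + 2471 + 10042 = 26568

26568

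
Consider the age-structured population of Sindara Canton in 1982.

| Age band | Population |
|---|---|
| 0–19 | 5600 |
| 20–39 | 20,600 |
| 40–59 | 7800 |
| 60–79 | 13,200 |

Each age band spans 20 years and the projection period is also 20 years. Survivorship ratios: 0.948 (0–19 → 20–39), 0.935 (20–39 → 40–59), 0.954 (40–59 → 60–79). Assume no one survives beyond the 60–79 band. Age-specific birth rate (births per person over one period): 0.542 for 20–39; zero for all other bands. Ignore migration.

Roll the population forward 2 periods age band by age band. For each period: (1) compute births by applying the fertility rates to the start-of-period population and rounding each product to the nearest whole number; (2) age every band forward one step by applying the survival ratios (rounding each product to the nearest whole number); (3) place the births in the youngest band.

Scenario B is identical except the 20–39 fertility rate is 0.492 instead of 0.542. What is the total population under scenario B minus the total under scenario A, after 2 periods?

Period 1:
Births: 20600 * 0.542 = 11165
20–39: 5600 * 0.948 = 5309
40–59: 20600 * 0.935 = 19261
60–79: 7800 * 0.954 = 7441
Population now: 0–19=11165, 20–39=5309, 40–59=19261, 60–79=7441
Period 2:
Births: 5309 * 0.542 = 2877
20–39: 11165 * 0.948 = 10584
40–59: 5309 * 0.935 = 4964
60–79: 19261 * 0.954 = 18375
Population now: 0–19=2877, 20–39=10584, 40–59=4964, 60–79=18375
Scenario A total after 2 periods: 36800
Scenario B projection —
Period 1:
Births: 20600 * 0.492 = 10135
20–39: 5600 * 0.948 = 5309
40–59: 20600 * 0.935 = 19261
60–79: 7800 * 0.954 = 7441
Population now: 0–19=10135, 20–39=5309, 40–59=19261, 60–79=7441
Period 2:
Births: 5309 * 0.492 = 2612
20–39: 10135 * 0.948 = 9608
40–59: 5309 * 0.935 = 4964
60–79: 19261 * 0.954 = 18375
Population now: 0–19=2612, 20–39=9608, 40–59=4964, 60–79=18375
Scenario B total after 2 periods: 35559
Difference B − A = 35559 − 36800 = -1241

-1241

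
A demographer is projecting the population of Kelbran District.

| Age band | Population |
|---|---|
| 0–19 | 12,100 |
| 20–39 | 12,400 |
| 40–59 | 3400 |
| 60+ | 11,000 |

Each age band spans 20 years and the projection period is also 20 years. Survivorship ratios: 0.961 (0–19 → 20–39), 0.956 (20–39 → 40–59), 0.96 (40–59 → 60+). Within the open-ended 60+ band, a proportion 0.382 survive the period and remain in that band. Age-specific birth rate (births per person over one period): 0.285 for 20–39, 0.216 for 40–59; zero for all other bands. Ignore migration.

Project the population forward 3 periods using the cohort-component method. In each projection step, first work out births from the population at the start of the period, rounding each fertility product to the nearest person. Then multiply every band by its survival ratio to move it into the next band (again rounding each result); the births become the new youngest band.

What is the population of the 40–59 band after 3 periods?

3922

Call the groups 1 to 4, youngest first.
After projecting period 1:
Births: 12400 × 0.285 = 3534  |  3400 × 0.216 = 734 → total 4268
Group 2: 12100 × 0.961 = 11628
Group 3: 12400 × 0.956 = 11854
Group 4: 3400 × 0.96 + 11000 × 0.382 = 3264 + 4202 = 7466
Population now: 0–19=4268, 20–39=11628, 40–59=11854, 60+=7466
After projecting period 2:
Births: 11628 × 0.285 = 3314  |  11854 × 0.216 = 2560 → total 5874
Group 2: 4268 × 0.961 = 4102
Group 3: 11628 × 0.956 = 11116
Group 4: 11854 × 0.96 + 7466 × 0.382 = 11380 + 2852 = 14232
Population now: 0–19=5874, 20–39=4102, 40–59=11116, 60+=14232
After projecting period 3:
Births: 4102 × 0.285 = 1169  |  11116 × 0.216 = 2401 → total 3570
Group 2: 5874 × 0.961 = 5645
Group 3: 4102 × 0.956 = 3922
Group 4: 11116 × 0.96 + 14232 × 0.382 = 10671 + 5437 = 16108
Population now: 0–19=3570, 20–39=5645, 40–59=3922, 60+=16108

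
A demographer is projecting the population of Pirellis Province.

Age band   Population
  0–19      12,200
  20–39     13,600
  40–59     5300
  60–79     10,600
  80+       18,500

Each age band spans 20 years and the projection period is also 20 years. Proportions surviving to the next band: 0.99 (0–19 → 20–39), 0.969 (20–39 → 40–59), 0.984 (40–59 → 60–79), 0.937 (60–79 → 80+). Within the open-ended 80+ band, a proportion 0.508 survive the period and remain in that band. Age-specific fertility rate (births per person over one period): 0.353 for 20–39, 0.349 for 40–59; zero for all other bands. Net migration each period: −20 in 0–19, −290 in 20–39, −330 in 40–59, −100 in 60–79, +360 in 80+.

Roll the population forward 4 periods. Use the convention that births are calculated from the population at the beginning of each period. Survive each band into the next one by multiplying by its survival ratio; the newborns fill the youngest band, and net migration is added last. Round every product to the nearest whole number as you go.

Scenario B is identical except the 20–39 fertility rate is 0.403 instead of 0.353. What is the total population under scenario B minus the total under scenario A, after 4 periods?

Call the bands 1 to 5, youngest first.
Period 1.
Births: 13600 × 0.353 = 4801, 5300 × 0.349 = 1850 ⇒ total 6651
Band 2: 12200 × 0.99 = 12078
Band 3: 13600 × 0.969 = 13178
Band 4: 5300 × 0.984 = 5215
Band 5: 10600 × 0.937 + 18500 × 0.508 = 9932 + 9398 = 19330
Net migration: Band 1 − 20 → 6631; Band 2 − 290 → 11788; Band 3 − 330 → 12848; Band 4 − 100 → 5115; Band 5 + 360 → 19690
→ [6631, 11788, 12848, 5115, 19690]
Period 2.
Births: 11788 × 0.353 = 4161, 12848 × 0.349 = 4484 ⇒ total 8645
Band 2: 6631 × 0.99 = 6565
Band 3: 11788 × 0.969 = 11423
Band 4: 12848 × 0.984 = 12642
Band 5: 5115 × 0.937 + 19690 × 0.508 = 4793 + 10003 = 14796
Net migration: Band 1 − 20 → 8625; Band 2 − 290 → 6275; Band 3 − 330 → 11093; Band 4 − 100 → 12542; Band 5 + 360 → 15156
→ [8625, 6275, 11093, 12542, 15156]
Period 3.
Births: 6275 × 0.353 = 2215, 11093 × 0.349 = 3871 ⇒ total 6086
Band 2: 8625 × 0.99 = 8539
Band 3: 6275 × 0.969 = 6080
Band 4: 11093 × 0.984 = 10916
Band 5: 12542 × 0.937 + 15156 × 0.508 = 11752 + 7699 = 19451
Net migration: Band 1 − 20 → 6066; Band 2 − 290 → 8249; Band 3 − 330 → 5750; Band 4 − 100 → 10816; Band 5 + 360 → 19811
→ [6066, 8249, 5750, 10816, 19811]
Period 4.
Births: 8249 × 0.353 = 2912, 5750 × 0.349 = 2007 ⇒ total 4919
Band 2: 6066 × 0.99 = 6005
Band 3: 8249 × 0.969 = 7993
Band 4: 5750 × 0.984 = 5658
Band 5: 10816 × 0.937 + 19811 × 0.508 = 10135 + 10064 = 20199
Net migration: Band 1 − 20 → 4899; Band 2 − 290 → 5715; Band 3 − 330 → 7663; Band 4 − 100 → 5558; Band 5 + 360 → 20559
→ [4899, 5715, 7663, 5558, 20559]
Scenario A total after 4 periods: 44394
Scenario B projection —
Period 1.
Births: 13600 × 0.403 = 5481, 5300 × 0.349 = 1850 ⇒ total 7331
Band 2: 12200 × 0.99 = 12078
Band 3: 13600 × 0.969 = 13178
Band 4: 5300 × 0.984 = 5215
Band 5: 10600 × 0.937 + 18500 × 0.508 = 9932 + 9398 = 19330
Net migration: Band 1 − 20 → 7311; Band 2 − 290 → 11788; Band 3 − 330 → 12848; Band 4 − 100 → 5115; Band 5 + 360 → 19690
→ [7311, 11788, 12848, 5115, 19690]
Period 2.
Births: 11788 × 0.403 = 4751, 12848 × 0.349 = 4484 ⇒ total 9235
Band 2: 7311 × 0.99 = 7238
Band 3: 11788 × 0.969 = 11423
Band 4: 12848 × 0.984 = 12642
Band 5: 5115 × 0.937 + 19690 × 0.508 = 4793 + 10003 = 14796
Net migration: Band 1 − 20 → 9215; Band 2 − 290 → 6948; Band 3 − 330 → 11093; Band 4 − 100 → 12542; Band 5 + 360 → 15156
→ [9215, 6948, 11093, 12542, 15156]
Period 3.
Births: 6948 × 0.403 = 2800, 11093 × 0.349 = 3871 ⇒ total 6671
Band 2: 9215 × 0.99 = 9123
Band 3: 6948 × 0.969 = 6733
Band 4: 11093 × 0.984 = 10916
Band 5: 12542 × 0.937 + 15156 × 0.508 = 11752 + 7699 = 19451
Net migration: Band 1 − 20 → 6651; Band 2 − 290 → 8833; Band 3 − 330 → 6403; Band 4 − 100 → 10816; Band 5 + 360 → 19811
→ [6651, 8833, 6403, 10816, 19811]
Period 4.
Births: 8833 × 0.403 = 3560, 6403 × 0.349 = 2235 ⇒ total 5795
Band 2: 6651 × 0.99 = 6584
Band 3: 8833 × 0.969 = 8559
Band 4: 6403 × 0.984 = 6301
Band 5: 10816 × 0.937 + 19811 × 0.508 = 10135 + 10064 = 20199
Net migration: Band 1 − 20 → 5775; Band 2 − 290 → 6294; Band 3 − 330 → 8229; Band 4 − 100 → 6201; Band 5 + 360 → 20559
→ [5775, 6294, 8229, 6201, 20559]
Scenario B total after 4 periods: 47058
Difference B − A = 47058 − 44394 = 2664

2664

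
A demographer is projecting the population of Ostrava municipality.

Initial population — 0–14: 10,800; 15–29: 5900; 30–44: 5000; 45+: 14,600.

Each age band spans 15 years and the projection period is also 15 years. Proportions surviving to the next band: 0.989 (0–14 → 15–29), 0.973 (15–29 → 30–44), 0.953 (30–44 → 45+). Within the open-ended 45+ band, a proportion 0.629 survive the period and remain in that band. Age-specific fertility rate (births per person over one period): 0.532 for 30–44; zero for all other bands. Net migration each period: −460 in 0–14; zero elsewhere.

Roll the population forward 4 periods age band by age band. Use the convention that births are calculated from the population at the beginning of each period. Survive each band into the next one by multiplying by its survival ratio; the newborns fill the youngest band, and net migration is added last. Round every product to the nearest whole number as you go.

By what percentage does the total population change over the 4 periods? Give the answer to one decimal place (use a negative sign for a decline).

-39.2

[period 1]
Births: 5000 * 0.532 = 2660
15–29: 10800 * 0.989 = 10681
30–44: 5900 * 0.973 = 5741
45+: 5000 * 0.953 + 14600 * 0.629 = 4765 + 9183 = 13948
Net migration: 0–14 − 460 → 2200
Giving 2200 / 10681 / 5741 / 13948.
[period 2]
Births: 5741 * 0.532 = 3054
15–29: 2200 * 0.989 = 2176
30–44: 10681 * 0.973 = 10393
45+: 5741 * 0.953 + 13948 * 0.629 = 5471 + 8773 = 14244
Net migration: 0–14 − 460 → 2594
Giving 2594 / 2176 / 10393 / 14244.
[period 3]
Births: 10393 * 0.532 = 5529
15–29: 2594 * 0.989 = 2565
30–44: 2176 * 0.973 = 2117
45+: 10393 * 0.953 + 14244 * 0.629 = 9905 + 8959 = 18864
Net migration: 0–14 − 460 → 5069
Giving 5069 / 2565 / 2117 / 18864.
[period 4]
Births: 2117 * 0.532 = 1126
15–29: 5069 * 0.989 = 5013
30–44: 2565 * 0.973 = 2496
45+: 2117 * 0.953 + 18864 * 0.629 = 2018 + 11865 = 13883
Net migration: 0–14 − 460 → 666
Giving 666 / 5013 / 2496 / 13883.
Total: 36300 → 22058; change = -14242; percentage change = -39.2%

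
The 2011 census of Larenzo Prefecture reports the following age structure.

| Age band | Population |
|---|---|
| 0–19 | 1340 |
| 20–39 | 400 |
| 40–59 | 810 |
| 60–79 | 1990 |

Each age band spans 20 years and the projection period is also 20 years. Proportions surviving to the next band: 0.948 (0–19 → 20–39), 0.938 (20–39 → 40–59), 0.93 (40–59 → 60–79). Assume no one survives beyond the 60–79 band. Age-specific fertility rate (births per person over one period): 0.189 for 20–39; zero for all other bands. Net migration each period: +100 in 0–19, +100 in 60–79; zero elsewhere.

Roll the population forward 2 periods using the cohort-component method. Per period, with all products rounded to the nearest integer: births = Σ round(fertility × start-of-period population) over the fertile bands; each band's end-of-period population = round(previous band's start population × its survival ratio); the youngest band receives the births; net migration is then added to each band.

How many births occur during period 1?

76

Let group 1 be 0–19 through group 4 = 60–79.
— Period 1 —
Births: 400 * 0.189 = 76
Group 2: 1340 * 0.948 = 1270
Group 3: 400 * 0.938 = 375
Group 4: 810 * 0.93 = 753
Net migration: Group 1 + 100 → 176; Group 4 + 100 → 853
→ [176, 1270, 375, 853]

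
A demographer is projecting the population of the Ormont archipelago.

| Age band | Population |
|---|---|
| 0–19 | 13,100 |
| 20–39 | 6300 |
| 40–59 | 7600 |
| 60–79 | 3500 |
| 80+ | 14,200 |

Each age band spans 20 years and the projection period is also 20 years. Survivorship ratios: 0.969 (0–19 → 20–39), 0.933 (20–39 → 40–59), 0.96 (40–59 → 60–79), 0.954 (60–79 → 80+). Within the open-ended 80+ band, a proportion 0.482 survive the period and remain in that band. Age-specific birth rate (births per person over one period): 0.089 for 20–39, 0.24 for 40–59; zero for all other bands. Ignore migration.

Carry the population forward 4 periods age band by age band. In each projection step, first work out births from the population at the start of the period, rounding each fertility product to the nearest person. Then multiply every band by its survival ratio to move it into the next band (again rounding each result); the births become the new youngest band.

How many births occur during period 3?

[period 1]
Births: 6300 * 0.089 = 561, 7600 * 0.24 = 1824 — total 2385
20–39: 13100 * 0.969 = 12694
40–59: 6300 * 0.933 = 5878
60–79: 7600 * 0.96 = 7296
80+: 3500 * 0.954 + 14200 * 0.482 = 3339 + 6844 = 10183
End of period: [2385, 12694, 5878, 7296, 10183]
[period 2]
Births: 12694 * 0.089 = 1130, 5878 * 0.24 = 1411 — total 2541
20–39: 2385 * 0.969 = 2311
40–59: 12694 * 0.933 = 11844
60–79: 5878 * 0.96 = 5643
80+: 7296 * 0.954 + 10183 * 0.482 = 6960 + 4908 = 11868
End of period: [2541, 2311, 11844, 5643, 11868]
[period 3]
Births: 2311 * 0.089 = 206, 11844 * 0.24 = 2843 — total 3049
20–39: 2541 * 0.969 = 2462
40–59: 2311 * 0.933 = 2156
60–79: 11844 * 0.96 = 11370
80+: 5643 * 0.954 + 11868 * 0.482 = 5383 + 5720 = 11103
End of period: [3049, 2462, 2156, 11370, 11103]

3049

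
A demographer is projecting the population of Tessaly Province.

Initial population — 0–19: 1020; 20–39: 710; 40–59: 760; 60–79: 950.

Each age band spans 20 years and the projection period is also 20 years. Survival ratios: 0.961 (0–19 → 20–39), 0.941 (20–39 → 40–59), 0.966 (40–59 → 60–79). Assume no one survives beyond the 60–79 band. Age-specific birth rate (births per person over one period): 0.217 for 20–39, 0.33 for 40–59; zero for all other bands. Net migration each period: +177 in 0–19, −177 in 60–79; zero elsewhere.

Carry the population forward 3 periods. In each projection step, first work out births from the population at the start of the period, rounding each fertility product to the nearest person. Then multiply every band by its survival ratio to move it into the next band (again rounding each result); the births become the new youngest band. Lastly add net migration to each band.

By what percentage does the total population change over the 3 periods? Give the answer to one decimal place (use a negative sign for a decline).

-29.4

[period 1]
Births: 710 × 0.217 = 154 ; 760 × 0.33 = 251 — total 405
20–39: 1020 × 0.961 = 980
40–59: 710 × 0.941 = 668
60–79: 760 × 0.966 = 734
Net migration: 0–19 + 177 → 582; 60–79 − 177 → 557
End of period: [582, 980, 668, 557]
[period 2]
Births: 980 × 0.217 = 213 ; 668 × 0.33 = 220 — total 433
20–39: 582 × 0.961 = 559
40–59: 980 × 0.941 = 922
60–79: 668 × 0.966 = 645
Net migration: 0–19 + 177 → 610; 60–79 − 177 → 468
End of period: [610, 559, 922, 468]
[period 3]
Births: 559 × 0.217 = 121 ; 922 × 0.33 = 304 — total 425
20–39: 610 × 0.961 = 586
40–59: 559 × 0.941 = 526
60–79: 922 × 0.966 = 891
Net migration: 0–19 + 177 → 602; 60–79 − 177 → 714
End of period: [602, 586, 526, 714]
Total: 3440 → 2428; change = -1012; percentage change = -29.4%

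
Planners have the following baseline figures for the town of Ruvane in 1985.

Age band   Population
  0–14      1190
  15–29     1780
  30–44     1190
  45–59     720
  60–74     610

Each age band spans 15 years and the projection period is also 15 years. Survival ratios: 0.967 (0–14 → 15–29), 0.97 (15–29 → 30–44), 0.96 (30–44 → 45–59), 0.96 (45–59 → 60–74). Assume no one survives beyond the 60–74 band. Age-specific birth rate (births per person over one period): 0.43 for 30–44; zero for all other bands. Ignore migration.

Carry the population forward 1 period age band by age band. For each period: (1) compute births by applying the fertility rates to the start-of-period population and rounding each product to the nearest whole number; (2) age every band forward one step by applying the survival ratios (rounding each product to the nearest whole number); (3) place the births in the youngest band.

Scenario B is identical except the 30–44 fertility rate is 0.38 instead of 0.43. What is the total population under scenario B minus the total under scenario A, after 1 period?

-60

Period 1:
Births: 1190 × 0.43 = 512
15–29: 1190 × 0.967 = 1151
30–44: 1780 × 0.97 = 1727
45–59: 1190 × 0.96 = 1142
60–74: 720 × 0.96 = 691
Population now: 0–14=512, 15–29=1151, 30–44=1727, 45–59=1142, 60–74=691
Scenario A total after 1 period: 5223
Scenario B projection —
Period 1:
Births: 1190 × 0.38 = 452
15–29: 1190 × 0.967 = 1151
30–44: 1780 × 0.97 = 1727
45–59: 1190 × 0.96 = 1142
60–74: 720 × 0.96 = 691
Population now: 0–14=452, 15–29=1151, 30–44=1727, 45–59=1142, 60–74=691
Scenario B total after 1 period: 5163
Difference B − A = 5163 − 5223 = -60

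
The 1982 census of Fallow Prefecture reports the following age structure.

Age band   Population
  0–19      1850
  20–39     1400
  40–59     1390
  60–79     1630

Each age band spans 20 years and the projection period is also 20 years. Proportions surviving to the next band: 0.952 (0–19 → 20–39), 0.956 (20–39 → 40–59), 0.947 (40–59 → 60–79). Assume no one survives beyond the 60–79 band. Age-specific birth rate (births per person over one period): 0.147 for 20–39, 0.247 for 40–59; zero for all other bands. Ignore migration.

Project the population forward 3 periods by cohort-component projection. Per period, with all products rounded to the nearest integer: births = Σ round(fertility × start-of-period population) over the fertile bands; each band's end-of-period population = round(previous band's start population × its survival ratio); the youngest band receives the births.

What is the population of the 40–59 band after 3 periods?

500

— Period 1 —
Births: 1400 × 0.147 = 206  |  1390 × 0.247 = 343 ⇒ total 549
20–39: 1850 × 0.952 = 1761
40–59: 1400 × 0.956 = 1338
60–79: 1390 × 0.947 = 1316
Giving 549 / 1761 / 1338 / 1316.
— Period 2 —
Births: 1761 × 0.147 = 259  |  1338 × 0.247 = 330 ⇒ total 589
20–39: 549 × 0.952 = 523
40–59: 1761 × 0.956 = 1684
60–79: 1338 × 0.947 = 1267
Giving 589 / 523 / 1684 / 1267.
— Period 3 —
Births: 523 × 0.147 = 77  |  1684 × 0.247 = 416 ⇒ total 493
20–39: 589 × 0.952 = 561
40–59: 523 × 0.956 = 500
60–79: 1684 × 0.947 = 1595
Giving 493 / 561 / 500 / 1595.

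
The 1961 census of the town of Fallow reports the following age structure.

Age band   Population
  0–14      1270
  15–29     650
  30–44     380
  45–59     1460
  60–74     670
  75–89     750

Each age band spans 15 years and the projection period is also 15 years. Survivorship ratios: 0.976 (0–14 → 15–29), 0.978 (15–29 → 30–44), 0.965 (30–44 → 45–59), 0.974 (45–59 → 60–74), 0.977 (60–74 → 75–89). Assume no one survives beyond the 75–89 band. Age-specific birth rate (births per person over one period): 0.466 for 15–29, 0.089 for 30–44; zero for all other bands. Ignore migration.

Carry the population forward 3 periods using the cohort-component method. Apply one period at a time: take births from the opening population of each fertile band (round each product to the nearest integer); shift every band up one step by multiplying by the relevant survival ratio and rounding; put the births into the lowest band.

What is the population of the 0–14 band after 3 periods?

261

(Groups numbered youngest = 1 to oldest = 6.)
Period 1.
Births: 650 × 0.466 = 303, 380 × 0.089 = 34 → 337
Group 2: 1270 × 0.976 = 1240
Group 3: 650 × 0.978 = 636
Group 4: 380 × 0.965 = 367
Group 5: 1460 × 0.974 = 1422
Group 6: 670 × 0.977 = 655
Population now: 0–14=337, 15–29=1240, 30–44=636, 45–59=367, 60–74=1422, 75–89=655
Period 2.
Births: 1240 × 0.466 = 578, 636 × 0.089 = 57 → 635
Group 2: 337 × 0.976 = 329
Group 3: 1240 × 0.978 = 1213
Group 4: 636 × 0.965 = 614
Group 5: 367 × 0.974 = 357
Group 6: 1422 × 0.977 = 1389
Population now: 0–14=635, 15–29=329, 30–44=1213, 45–59=614, 60–74=357, 75–89=1389
Period 3.
Births: 329 × 0.466 = 153, 1213 × 0.089 = 108 → 261
Group 2: 635 × 0.976 = 620
Group 3: 329 × 0.978 = 322
Group 4: 1213 × 0.965 = 1171
Group 5: 614 × 0.974 = 598
Group 6: 357 × 0.977 = 349
Population now: 0–14=261, 15–29=620, 30–44=322, 45–59=1171, 60–74=598, 75–89=349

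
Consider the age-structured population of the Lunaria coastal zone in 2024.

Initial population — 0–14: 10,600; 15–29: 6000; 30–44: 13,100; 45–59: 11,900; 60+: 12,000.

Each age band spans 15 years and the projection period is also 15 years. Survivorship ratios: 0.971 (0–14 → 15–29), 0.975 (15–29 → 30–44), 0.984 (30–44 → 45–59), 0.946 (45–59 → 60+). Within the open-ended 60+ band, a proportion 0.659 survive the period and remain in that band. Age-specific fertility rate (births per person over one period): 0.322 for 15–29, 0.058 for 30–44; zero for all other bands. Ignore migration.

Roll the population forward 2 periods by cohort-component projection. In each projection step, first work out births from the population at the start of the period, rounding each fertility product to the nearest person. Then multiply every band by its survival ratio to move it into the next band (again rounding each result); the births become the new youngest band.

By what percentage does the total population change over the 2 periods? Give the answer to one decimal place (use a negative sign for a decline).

-12.5

(Bands numbered youngest = 1 to oldest = 5.)
[period 1]
Births: 6000 × 0.322 = 1932  |  13100 × 0.058 = 760 — total 2692
Band 2: 10600 × 0.971 = 10293
Band 3: 6000 × 0.975 = 5850
Band 4: 13100 × 0.984 = 12890
Band 5: 11900 × 0.946 + 12000 × 0.659 = 11257 + 7908 = 19165
Giving 2692 / 10293 / 5850 / 12890 / 19165.
[period 2]
Births: 10293 × 0.322 = 3314  |  5850 × 0.058 = 339 — total 3653
Band 2: 2692 × 0.971 = 2614
Band 3: 10293 × 0.975 = 10036
Band 4: 5850 × 0.984 = 5756
Band 5: 12890 × 0.946 + 19165 × 0.659 = 12194 + 12630 = 24824
Giving 3653 / 2614 / 10036 / 5756 / 24824.
Total: 53600 → 46883; change = -6717; percentage change = -12.5%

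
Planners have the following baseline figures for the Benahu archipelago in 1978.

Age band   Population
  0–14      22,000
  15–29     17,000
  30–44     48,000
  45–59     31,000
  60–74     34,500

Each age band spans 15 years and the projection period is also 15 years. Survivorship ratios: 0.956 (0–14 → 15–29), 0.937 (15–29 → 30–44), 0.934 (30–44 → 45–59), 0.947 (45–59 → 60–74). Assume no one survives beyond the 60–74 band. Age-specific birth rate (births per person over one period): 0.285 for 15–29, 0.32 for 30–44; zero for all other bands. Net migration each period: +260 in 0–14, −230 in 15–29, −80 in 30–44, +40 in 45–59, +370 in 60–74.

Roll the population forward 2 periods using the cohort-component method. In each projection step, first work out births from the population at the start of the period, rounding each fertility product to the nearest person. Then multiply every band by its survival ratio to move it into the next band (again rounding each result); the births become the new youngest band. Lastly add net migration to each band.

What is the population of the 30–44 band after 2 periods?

— Period 1 —
Births: 17000 × 0.285 = 4845 ; 48000 × 0.32 = 15360 ⇒ total 20205
15–29: 22000 × 0.956 = 21032
30–44: 17000 × 0.937 = 15929
45–59: 48000 × 0.934 = 44832
60–74: 31000 × 0.947 = 29357
Net migration: 0–14 + 260 → 20465; 15–29 − 230 → 20802; 30–44 − 80 → 15849; 45–59 + 40 → 44872; 60–74 + 370 → 29727
Giving 20465 / 20802 / 15849 / 44872 / 29727.
— Period 2 —
Births: 20802 × 0.285 = 5929 ; 15849 × 0.32 = 5072 ⇒ total 11001
15–29: 20465 × 0.956 = 19565
30–44: 20802 × 0.937 = 19491
45–59: 15849 × 0.934 = 14803
60–74: 44872 × 0.947 = 42494
Net migration: 0–14 + 260 → 11261; 15–29 − 230 → 19335; 30–44 − 80 → 19411; 45–59 + 40 → 14843; 60–74 + 370 → 42864
Giving 11261 / 19335 / 19411 / 14843 / 42864.

19411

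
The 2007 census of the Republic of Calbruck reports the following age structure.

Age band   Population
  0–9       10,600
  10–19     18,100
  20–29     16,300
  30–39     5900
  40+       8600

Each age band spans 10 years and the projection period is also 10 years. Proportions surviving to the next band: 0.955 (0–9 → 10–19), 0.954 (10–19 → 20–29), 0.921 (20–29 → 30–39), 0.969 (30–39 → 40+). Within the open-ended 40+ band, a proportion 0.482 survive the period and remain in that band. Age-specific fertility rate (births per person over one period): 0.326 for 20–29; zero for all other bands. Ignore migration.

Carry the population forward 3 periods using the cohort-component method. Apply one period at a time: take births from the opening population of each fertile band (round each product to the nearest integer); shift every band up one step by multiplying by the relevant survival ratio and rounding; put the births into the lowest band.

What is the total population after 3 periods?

46973

(Groups numbered youngest = 1 to oldest = 5.)
After projecting period 1:
Births: 16300 * 0.326 = 5314
Group 2: 10600 * 0.955 = 10123
Group 3: 18100 * 0.954 = 17267
Group 4: 16300 * 0.921 = 15012
Group 5: 5900 * 0.969 + 8600 * 0.482 = 5717 + 4145 = 9862
→ [5314, 10123, 17267, 15012, 9862]
After projecting period 2:
Births: 17267 * 0.326 = 5629
Group 2: 5314 * 0.955 = 5075
Group 3: 10123 * 0.954 = 9657
Group 4: 17267 * 0.921 = 15903
Group 5: 15012 * 0.969 + 9862 * 0.482 = 14547 + 4753 = 19300
→ [5629, 5075, 9657, 15903, 19300]
After projecting period 3:
Births: 9657 * 0.326 = 3148
Group 2: 5629 * 0.955 = 5376
Group 3: 5075 * 0.954 = 4842
Group 4: 9657 * 0.921 = 8894
Group 5: 15903 * 0.969 + 19300 * 0.482 = 15410 + 9303 = 24713
→ [3148, 5376, 4842, 8894, 24713]
Total after period 3: 3148 + 5376 + 4842 + 8894 + 24713 = 46973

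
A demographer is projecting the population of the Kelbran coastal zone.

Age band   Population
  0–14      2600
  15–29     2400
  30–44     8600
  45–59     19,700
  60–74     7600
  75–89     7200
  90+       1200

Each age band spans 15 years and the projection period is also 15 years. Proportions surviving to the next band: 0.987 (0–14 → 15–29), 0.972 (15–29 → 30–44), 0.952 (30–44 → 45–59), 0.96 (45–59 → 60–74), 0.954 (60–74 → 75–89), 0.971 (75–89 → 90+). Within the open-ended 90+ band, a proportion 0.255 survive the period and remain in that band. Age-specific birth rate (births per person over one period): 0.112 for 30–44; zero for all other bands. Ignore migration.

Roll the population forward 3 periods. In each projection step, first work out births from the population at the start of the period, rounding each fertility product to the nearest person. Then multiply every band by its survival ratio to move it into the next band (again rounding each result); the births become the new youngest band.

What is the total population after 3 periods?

33253

(Groups numbered youngest = 1 to oldest = 7.)
Period 1.
Births: 8600 × 0.112 = 963
Group 2: 2600 × 0.987 = 2566
Group 3: 2400 × 0.972 = 2333
Group 4: 8600 × 0.952 = 8187
Group 5: 19700 × 0.96 = 18912
Group 6: 7600 × 0.954 = 7250
Group 7: 7200 × 0.971 + 1200 × 0.255 = 6991 + 306 = 7297
Population now: 0–14=963, 15–29=2566, 30–44=2333, 45–59=8187, 60–74=18912, 75–89=7250, 90+=7297
Period 2.
Births: 2333 × 0.112 = 261
Group 2: 963 × 0.987 = 950
Group 3: 2566 × 0.972 = 2494
Group 4: 2333 × 0.952 = 2221
Group 5: 8187 × 0.96 = 7860
Group 6: 18912 × 0.954 = 18042
Group 7: 7250 × 0.971 + 7297 × 0.255 = 7040 + 1861 = 8901
Population now: 0–14=261, 15–29=950, 30–44=2494, 45–59=2221, 60–74=7860, 75–89=18042, 90+=8901
Period 3.
Births: 2494 × 0.112 = 279
Group 2: 261 × 0.987 = 258
Group 3: 950 × 0.972 = 923
Group 4: 2494 × 0.952 = 2374
Group 5: 2221 × 0.96 = 2132
Group 6: 7860 × 0.954 = 7498
Group 7: 18042 × 0.971 + 8901 × 0.255 = 17519 + 2270 = 19789
Population now: 0–14=279, 15–29=258, 30–44=923, 45–59=2374, 60–74=2132, 75–89=7498, 90+=19789
Total after period 3: 279 + 258 + 923 + 2374 + 2132 + 7498 + 19789 = 33253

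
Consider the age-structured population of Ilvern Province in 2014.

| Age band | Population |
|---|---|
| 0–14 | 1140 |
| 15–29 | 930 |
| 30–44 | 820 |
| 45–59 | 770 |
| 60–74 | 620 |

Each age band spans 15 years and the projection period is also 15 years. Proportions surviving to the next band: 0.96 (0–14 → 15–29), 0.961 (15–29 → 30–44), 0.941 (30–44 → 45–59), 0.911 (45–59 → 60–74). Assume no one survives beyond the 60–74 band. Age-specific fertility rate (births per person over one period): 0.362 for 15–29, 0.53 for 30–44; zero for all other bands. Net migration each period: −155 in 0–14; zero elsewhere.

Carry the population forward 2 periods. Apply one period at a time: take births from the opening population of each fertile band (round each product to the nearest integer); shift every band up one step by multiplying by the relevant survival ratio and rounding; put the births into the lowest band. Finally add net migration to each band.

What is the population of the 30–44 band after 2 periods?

1051

After projecting period 1:
Births: 930 × 0.362 = 337  |  820 × 0.53 = 435 → 772
15–29: 1140 × 0.96 = 1094
30–44: 930 × 0.961 = 894
45–59: 820 × 0.941 = 772
60–74: 770 × 0.911 = 701
Net migration: 0–14 − 155 → 617
Population now: 0–14=617, 15–29=1094, 30–44=894, 45–59=772, 60–74=701
After projecting period 2:
Births: 1094 × 0.362 = 396  |  894 × 0.53 = 474 → 870
15–29: 617 × 0.96 = 592
30–44: 1094 × 0.961 = 1051
45–59: 894 × 0.941 = 841
60–74: 772 × 0.911 = 703
Net migration: 0–14 − 155 → 715
Population now: 0–14=715, 15–29=592, 30–44=1051, 45–59=841, 60–74=703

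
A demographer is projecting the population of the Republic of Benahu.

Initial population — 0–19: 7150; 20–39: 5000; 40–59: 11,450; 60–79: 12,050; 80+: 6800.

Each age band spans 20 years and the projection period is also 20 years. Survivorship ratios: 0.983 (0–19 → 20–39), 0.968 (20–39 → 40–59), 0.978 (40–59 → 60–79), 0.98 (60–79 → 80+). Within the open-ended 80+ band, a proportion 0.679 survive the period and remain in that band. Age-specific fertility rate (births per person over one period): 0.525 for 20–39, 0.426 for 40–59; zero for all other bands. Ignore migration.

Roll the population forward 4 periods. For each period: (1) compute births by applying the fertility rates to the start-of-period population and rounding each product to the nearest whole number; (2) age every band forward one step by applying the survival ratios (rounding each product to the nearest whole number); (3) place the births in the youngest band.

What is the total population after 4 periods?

[period 1]
Births: 5000 × 0.525 = 2625, 11450 × 0.426 = 4878 — total 7503
20–39: 7150 × 0.983 = 7028
40–59: 5000 × 0.968 = 4840
60–79: 11450 × 0.978 = 11198
80+: 12050 × 0.98 + 6800 × 0.679 = 11809 + 4617 = 16426
Giving 7503 / 7028 / 4840 / 11198 / 16426.
[period 2]
Births: 7028 × 0.525 = 3690, 4840 × 0.426 = 2062 — total 5752
20–39: 7503 × 0.983 = 7375
40–59: 7028 × 0.968 = 6803
60–79: 4840 × 0.978 = 4734
80+: 11198 × 0.98 + 16426 × 0.679 = 10974 + 11153 = 22127
Giving 5752 / 7375 / 6803 / 4734 / 22127.
[period 3]
Births: 7375 × 0.525 = 3872, 6803 × 0.426 = 2898 — total 6770
20–39: 5752 × 0.983 = 5654
40–59: 7375 × 0.968 = 7139
60–79: 6803 × 0.978 = 6653
80+: 4734 × 0.98 + 22127 × 0.679 = 4639 + 15024 = 19663
Giving 6770 / 5654 / 7139 / 6653 / 19663.
[period 4]
Births: 5654 × 0.525 = 2968, 7139 × 0.426 = 3041 — total 6009
20–39: 6770 × 0.983 = 6655
40–59: 5654 × 0.968 = 5473
60–79: 7139 × 0.978 = 6982
80+: 6653 × 0.98 + 19663 × 0.679 = 6520 + 13351 = 19871
Giving 6009 / 6655 / 5473 / 6982 / 19871.
Total after period 4: 6009 + 6655 + 5473 + 6982 + 19871 = 44990

44990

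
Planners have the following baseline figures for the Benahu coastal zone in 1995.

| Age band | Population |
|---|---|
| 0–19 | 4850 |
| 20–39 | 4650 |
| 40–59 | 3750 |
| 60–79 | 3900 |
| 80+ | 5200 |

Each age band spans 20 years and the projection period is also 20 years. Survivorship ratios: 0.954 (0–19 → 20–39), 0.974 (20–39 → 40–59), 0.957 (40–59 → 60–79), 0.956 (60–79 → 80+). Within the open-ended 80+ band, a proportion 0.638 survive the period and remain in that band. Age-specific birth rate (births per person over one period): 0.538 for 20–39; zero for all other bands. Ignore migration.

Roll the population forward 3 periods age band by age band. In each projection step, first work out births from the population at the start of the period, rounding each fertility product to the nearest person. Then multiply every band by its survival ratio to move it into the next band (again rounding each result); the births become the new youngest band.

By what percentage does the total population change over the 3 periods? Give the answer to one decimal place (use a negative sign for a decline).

-12.8

Period 1:
Births: 4650 × 0.538 = 2502
20–39: 4850 × 0.954 = 4627
40–59: 4650 × 0.974 = 4529
60–79: 3750 × 0.957 = 3589
80+: 3900 × 0.956 + 5200 × 0.638 = 3728 + 3318 = 7046
→ [2502, 4627, 4529, 3589, 7046]
Period 2:
Births: 4627 × 0.538 = 2489
20–39: 2502 × 0.954 = 2387
40–59: 4627 × 0.974 = 4507
60–79: 4529 × 0.957 = 4334
80+: 3589 × 0.956 + 7046 × 0.638 = 3431 + 4495 = 7926
→ [2489, 2387, 4507, 4334, 7926]
Period 3:
Births: 2387 × 0.538 = 1284
20–39: 2489 × 0.954 = 2375
40–59: 2387 × 0.974 = 2325
60–79: 4507 × 0.957 = 4313
80+: 4334 × 0.956 + 7926 × 0.638 = 4143 + 5057 = 9200
→ [1284, 2375, 2325, 4313, 9200]
Total: 22350 → 19497; change = -2853; percentage change = -12.8%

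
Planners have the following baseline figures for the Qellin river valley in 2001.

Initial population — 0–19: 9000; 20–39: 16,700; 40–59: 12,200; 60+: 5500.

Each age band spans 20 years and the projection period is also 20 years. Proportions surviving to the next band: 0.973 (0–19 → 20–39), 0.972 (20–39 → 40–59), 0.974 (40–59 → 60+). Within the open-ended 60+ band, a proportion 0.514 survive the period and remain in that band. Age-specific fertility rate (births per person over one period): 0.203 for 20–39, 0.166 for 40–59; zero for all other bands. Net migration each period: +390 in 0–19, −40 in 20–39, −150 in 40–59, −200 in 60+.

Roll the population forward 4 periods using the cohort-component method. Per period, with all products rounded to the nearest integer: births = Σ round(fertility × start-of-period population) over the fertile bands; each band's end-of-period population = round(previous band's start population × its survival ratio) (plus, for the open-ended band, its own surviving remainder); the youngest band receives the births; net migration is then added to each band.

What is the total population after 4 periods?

[period 1]
Births: 16700 * 0.203 = 3390  |  12200 * 0.166 = 2025 → total 5415
20–39: 9000 * 0.973 = 8757
40–59: 16700 * 0.972 = 16232
60+: 12200 * 0.974 + 5500 * 0.514 = 11883 + 2827 = 14710
Net migration: 0–19 + 390 → 5805; 20–39 − 40 → 8717; 40–59 − 150 → 16082; 60+ − 200 → 14510
End of period: [5805, 8717, 16082, 14510]
[period 2]
Births: 8717 * 0.203 = 1770  |  16082 * 0.166 = 2670 → total 4440
20–39: 5805 * 0.973 = 5648
40–59: 8717 * 0.972 = 8473
60+: 16082 * 0.974 + 14510 * 0.514 = 15664 + 7458 = 23122
Net migration: 0–19 + 390 → 4830; 20–39 − 40 → 5608; 40–59 − 150 → 8323; 60+ − 200 → 22922
End of period: [4830, 5608, 8323, 22922]
[period 3]
Births: 5608 * 0.203 = 1138  |  8323 * 0.166 = 1382 → total 2520
20–39: 4830 * 0.973 = 4700
40–59: 5608 * 0.972 = 5451
60+: 8323 * 0.974 + 22922 * 0.514 = 8107 + 11782 = 19889
Net migration: 0–19 + 390 → 2910; 20–39 − 40 → 4660; 40–59 − 150 → 5301; 60+ − 200 → 19689
End of period: [2910, 4660, 5301, 19689]
[period 4]
Births: 4660 * 0.203 = 946  |  5301 * 0.166 = 880 → total 1826
20–39: 2910 * 0.973 = 2831
40–59: 4660 * 0.972 = 4530
60+: 5301 * 0.974 + 19689 * 0.514 = 5163 + 10120 = 15283
Net migration: 0–19 + 390 → 2216; 20–39 − 40 → 2791; 40–59 − 150 → 4380; 60+ − 200 → 15083
End of period: [2216, 2791, 4380, 15083]
Total after period 4: 2216 + 2791 + 4380 + 15083 = 24470

24470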